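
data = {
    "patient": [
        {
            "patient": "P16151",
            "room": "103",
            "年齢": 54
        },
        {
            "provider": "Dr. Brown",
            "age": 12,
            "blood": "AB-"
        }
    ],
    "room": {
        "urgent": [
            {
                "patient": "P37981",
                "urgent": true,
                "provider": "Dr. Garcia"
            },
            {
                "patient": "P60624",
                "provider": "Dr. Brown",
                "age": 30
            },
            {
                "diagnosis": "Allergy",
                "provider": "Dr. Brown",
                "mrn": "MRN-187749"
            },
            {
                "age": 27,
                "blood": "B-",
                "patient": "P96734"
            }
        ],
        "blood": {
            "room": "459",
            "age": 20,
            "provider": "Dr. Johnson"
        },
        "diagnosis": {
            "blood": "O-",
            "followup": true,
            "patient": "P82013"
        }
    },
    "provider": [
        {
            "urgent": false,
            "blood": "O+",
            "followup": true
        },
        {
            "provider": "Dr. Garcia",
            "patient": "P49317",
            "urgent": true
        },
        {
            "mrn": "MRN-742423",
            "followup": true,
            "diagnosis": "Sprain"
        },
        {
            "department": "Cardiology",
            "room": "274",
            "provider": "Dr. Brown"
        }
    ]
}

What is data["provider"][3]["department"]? "Cardiology"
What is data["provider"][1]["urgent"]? True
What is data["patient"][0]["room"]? "103"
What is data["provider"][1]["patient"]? "P49317"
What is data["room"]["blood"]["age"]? 20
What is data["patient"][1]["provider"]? "Dr. Brown"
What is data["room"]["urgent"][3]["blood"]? "B-"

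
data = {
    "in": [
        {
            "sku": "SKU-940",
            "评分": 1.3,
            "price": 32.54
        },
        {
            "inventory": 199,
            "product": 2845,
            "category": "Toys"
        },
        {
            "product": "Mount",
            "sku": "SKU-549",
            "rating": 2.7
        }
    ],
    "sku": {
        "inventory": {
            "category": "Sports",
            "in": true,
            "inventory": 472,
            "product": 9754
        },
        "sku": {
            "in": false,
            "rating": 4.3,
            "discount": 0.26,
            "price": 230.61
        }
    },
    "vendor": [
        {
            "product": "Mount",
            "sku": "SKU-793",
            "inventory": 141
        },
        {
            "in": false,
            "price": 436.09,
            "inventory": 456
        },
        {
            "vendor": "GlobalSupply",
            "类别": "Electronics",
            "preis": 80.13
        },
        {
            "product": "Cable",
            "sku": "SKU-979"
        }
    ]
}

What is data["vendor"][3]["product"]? "Cable"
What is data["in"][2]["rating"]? 2.7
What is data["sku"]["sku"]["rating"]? 4.3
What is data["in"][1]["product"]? 2845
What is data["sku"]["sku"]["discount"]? 0.26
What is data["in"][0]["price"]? 32.54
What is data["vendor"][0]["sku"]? "SKU-793"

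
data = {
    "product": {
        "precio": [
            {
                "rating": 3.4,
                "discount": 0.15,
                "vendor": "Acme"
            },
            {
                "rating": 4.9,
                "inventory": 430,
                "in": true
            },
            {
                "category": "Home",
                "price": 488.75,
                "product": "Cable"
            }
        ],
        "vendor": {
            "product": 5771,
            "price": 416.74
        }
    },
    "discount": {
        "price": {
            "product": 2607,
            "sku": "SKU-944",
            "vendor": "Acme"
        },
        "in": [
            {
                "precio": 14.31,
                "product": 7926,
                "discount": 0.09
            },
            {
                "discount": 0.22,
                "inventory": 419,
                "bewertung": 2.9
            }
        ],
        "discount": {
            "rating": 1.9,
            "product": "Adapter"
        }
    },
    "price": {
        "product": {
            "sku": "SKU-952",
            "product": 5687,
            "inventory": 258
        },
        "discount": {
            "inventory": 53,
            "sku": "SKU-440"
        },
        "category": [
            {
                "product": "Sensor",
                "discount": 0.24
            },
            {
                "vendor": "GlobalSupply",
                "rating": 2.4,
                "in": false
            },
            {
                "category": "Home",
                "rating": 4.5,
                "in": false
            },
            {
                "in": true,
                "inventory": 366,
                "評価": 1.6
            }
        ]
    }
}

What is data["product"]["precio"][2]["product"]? "Cable"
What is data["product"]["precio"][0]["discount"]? 0.15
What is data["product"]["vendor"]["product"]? 5771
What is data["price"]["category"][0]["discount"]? 0.24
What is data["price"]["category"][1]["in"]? False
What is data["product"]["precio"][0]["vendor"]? "Acme"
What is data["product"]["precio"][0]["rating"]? 3.4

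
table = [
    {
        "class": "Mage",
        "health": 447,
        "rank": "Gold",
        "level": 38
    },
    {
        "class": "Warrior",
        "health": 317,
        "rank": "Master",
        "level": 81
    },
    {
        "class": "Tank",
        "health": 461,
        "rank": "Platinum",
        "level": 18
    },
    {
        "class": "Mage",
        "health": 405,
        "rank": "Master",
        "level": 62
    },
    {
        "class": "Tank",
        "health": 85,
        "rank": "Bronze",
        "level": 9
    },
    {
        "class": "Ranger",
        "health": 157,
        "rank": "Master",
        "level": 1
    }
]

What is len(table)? 6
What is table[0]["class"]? "Mage"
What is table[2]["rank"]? "Platinum"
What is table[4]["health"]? 85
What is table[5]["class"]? "Ranger"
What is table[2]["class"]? "Tank"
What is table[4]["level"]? 9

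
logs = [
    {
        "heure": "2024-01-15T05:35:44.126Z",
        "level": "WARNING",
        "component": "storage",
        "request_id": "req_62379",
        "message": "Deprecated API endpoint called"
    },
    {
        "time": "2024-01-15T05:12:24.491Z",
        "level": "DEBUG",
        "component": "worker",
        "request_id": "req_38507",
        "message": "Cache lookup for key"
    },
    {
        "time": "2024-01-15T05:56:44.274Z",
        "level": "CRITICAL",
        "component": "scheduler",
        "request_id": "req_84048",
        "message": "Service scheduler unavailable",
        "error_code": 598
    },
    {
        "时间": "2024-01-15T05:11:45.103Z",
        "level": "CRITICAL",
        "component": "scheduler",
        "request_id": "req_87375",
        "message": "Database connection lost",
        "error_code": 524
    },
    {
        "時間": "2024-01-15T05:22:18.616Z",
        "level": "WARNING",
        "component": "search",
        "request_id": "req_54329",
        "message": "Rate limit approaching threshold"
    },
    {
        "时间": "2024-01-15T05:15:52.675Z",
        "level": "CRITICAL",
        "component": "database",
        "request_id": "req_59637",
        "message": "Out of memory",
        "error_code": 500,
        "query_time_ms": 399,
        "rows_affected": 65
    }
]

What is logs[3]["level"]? "CRITICAL"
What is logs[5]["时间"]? "2024-01-15T05:15:52.675Z"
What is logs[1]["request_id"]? "req_38507"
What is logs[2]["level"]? "CRITICAL"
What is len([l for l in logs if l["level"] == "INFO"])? 0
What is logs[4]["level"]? "WARNING"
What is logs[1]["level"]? "DEBUG"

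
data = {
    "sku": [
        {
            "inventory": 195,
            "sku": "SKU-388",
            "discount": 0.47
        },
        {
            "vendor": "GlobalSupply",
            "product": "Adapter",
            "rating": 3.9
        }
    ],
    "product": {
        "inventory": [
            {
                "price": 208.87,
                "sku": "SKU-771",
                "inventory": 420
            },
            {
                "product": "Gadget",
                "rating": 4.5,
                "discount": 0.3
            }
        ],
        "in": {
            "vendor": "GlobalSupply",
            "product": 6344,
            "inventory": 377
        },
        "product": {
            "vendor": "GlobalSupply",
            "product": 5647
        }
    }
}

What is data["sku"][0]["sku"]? "SKU-388"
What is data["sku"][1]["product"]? "Adapter"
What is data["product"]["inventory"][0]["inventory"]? 420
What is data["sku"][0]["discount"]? 0.47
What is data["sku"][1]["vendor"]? "GlobalSupply"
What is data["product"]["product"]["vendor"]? "GlobalSupply"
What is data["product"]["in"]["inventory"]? 377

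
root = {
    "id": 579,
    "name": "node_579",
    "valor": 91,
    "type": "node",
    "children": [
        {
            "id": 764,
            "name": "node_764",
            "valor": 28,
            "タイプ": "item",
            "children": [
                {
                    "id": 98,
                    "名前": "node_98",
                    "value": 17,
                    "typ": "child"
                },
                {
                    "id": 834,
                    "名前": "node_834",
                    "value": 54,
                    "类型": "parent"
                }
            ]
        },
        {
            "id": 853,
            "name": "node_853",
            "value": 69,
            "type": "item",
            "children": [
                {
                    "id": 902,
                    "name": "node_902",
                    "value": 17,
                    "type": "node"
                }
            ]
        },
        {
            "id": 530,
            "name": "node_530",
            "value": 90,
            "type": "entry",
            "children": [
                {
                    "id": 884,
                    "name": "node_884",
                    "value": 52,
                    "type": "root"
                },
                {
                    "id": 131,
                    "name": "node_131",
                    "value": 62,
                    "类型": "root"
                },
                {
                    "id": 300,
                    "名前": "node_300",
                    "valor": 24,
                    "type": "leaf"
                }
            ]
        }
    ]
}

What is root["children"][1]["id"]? 853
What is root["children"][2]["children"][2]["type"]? "leaf"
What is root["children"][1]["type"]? "item"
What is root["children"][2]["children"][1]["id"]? 131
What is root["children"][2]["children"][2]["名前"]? "node_300"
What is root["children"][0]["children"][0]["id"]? 98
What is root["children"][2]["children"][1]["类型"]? "root"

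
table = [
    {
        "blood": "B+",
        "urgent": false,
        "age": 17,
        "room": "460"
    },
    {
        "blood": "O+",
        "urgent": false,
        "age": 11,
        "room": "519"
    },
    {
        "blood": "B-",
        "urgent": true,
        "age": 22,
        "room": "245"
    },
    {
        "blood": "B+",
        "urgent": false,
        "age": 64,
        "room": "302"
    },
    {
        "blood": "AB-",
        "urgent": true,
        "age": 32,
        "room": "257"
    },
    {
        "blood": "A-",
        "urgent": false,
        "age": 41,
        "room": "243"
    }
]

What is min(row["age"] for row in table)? 11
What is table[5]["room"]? "243"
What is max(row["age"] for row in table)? 64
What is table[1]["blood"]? "O+"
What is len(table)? 6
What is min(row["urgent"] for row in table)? False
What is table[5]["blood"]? "A-"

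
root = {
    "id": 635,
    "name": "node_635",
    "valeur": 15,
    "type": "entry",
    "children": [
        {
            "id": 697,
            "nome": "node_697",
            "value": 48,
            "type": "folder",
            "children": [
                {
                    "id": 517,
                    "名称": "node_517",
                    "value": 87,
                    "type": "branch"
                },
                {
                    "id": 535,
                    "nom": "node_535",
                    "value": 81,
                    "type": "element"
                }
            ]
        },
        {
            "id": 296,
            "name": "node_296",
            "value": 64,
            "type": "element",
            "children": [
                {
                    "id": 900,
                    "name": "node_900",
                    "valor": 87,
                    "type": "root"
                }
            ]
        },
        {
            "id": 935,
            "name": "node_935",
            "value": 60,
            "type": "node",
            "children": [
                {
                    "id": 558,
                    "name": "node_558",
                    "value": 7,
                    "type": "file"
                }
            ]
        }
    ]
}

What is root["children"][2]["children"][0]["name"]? "node_558"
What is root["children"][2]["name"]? "node_935"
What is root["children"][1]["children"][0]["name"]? "node_900"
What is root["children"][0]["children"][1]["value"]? 81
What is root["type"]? "entry"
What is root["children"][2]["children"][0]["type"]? "file"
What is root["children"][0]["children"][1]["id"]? 535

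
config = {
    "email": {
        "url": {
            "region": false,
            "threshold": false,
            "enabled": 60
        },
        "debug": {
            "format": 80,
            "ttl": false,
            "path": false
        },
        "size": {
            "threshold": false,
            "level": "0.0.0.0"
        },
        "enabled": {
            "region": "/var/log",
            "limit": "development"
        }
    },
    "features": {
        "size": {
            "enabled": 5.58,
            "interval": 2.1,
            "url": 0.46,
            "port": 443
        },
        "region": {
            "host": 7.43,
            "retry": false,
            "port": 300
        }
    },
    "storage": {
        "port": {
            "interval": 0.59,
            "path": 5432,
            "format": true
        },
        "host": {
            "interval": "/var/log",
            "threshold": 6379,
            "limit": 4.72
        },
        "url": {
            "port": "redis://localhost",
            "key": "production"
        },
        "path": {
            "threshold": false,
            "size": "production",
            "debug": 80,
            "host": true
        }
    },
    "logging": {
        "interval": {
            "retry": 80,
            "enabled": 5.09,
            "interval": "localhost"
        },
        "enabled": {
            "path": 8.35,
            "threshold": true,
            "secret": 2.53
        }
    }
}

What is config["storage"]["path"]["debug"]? 80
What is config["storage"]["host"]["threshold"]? 6379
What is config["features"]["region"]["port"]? 300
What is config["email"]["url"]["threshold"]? False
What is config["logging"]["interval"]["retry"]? 80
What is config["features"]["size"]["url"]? 0.46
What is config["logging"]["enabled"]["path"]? 8.35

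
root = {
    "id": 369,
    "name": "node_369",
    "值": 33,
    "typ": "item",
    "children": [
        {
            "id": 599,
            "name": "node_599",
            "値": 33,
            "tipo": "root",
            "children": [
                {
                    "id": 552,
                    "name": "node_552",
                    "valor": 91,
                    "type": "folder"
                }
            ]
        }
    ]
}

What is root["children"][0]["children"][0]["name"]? "node_552"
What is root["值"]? 33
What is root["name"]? "node_369"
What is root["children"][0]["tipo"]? "root"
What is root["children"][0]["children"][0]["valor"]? 91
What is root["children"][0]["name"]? "node_599"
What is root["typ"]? "item"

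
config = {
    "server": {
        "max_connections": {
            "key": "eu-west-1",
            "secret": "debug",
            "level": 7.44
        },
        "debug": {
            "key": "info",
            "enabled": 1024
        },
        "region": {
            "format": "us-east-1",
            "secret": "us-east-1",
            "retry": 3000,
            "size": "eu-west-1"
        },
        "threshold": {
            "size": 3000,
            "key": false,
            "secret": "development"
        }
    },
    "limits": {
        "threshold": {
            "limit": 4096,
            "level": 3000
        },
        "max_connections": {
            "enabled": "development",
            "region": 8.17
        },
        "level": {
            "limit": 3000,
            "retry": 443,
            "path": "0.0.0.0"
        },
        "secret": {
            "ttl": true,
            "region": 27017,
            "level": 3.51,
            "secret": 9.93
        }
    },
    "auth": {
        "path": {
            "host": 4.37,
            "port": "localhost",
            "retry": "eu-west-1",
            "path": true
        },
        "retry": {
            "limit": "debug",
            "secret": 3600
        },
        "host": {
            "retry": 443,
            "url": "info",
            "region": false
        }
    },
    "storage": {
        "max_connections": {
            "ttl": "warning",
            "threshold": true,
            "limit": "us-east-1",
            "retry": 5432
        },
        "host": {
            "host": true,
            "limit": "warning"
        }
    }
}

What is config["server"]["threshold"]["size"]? 3000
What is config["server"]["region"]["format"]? "us-east-1"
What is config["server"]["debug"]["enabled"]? 1024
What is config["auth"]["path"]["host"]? 4.37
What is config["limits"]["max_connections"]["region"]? 8.17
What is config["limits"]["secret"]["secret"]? 9.93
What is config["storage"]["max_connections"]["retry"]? 5432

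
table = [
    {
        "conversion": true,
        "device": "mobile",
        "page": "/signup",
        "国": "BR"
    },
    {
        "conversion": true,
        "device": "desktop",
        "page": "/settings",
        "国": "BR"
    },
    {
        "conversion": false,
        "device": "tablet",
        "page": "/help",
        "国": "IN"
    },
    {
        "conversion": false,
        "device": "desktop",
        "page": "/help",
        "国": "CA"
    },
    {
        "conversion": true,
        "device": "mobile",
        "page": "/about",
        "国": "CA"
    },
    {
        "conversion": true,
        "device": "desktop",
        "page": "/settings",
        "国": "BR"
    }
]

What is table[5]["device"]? "desktop"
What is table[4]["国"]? "CA"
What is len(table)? 6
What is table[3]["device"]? "desktop"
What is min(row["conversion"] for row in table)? False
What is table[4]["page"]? "/about"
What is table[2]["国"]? "IN"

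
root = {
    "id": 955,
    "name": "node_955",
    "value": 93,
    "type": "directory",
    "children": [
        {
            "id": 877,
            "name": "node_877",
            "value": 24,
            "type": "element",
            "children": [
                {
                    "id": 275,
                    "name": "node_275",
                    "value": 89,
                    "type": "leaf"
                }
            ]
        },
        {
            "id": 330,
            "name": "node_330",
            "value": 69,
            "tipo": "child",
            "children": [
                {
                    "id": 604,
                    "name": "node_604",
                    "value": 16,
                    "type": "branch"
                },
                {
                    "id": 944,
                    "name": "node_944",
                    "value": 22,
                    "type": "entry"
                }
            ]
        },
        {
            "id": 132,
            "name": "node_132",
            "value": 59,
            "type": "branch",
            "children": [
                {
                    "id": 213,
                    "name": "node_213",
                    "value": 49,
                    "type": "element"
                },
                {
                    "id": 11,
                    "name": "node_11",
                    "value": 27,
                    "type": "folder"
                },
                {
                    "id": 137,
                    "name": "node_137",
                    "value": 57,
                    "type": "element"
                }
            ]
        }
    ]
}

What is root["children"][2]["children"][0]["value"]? 49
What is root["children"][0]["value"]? 24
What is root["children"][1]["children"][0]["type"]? "branch"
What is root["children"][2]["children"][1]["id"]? 11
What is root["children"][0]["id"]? 877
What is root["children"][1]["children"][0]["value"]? 16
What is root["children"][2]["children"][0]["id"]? 213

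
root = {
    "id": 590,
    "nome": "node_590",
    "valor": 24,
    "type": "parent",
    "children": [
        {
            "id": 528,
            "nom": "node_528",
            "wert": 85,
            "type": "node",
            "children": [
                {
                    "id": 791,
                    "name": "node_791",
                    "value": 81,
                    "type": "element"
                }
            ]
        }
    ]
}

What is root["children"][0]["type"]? "node"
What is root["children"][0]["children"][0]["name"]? "node_791"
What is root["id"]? 590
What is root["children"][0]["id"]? 528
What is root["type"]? "parent"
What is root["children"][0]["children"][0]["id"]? 791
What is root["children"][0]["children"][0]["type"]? "element"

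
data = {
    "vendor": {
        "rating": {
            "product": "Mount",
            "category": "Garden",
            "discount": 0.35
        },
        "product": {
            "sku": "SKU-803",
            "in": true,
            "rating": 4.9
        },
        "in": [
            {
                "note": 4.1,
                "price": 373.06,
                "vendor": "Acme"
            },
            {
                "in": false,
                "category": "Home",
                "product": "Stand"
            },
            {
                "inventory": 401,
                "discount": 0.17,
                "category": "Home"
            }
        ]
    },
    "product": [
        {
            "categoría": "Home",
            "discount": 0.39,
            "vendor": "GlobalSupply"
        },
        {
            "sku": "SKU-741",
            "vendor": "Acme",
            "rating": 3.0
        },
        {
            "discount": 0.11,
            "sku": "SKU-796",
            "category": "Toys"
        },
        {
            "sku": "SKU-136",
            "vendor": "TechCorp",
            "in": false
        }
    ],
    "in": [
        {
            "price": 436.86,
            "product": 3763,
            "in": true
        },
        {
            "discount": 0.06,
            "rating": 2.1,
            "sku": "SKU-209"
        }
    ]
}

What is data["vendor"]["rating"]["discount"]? 0.35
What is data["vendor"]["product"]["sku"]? "SKU-803"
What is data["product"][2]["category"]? "Toys"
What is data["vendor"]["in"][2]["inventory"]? 401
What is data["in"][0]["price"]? 436.86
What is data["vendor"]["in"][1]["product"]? "Stand"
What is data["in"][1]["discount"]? 0.06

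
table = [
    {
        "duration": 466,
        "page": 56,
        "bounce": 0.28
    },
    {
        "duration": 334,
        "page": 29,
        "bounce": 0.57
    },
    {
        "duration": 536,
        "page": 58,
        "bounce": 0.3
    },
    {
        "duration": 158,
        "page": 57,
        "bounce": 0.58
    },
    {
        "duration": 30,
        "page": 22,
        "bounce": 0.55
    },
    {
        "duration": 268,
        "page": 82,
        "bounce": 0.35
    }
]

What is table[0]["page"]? 56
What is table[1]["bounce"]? 0.57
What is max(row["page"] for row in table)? 82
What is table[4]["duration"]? 30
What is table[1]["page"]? 29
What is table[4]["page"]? 22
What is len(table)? 6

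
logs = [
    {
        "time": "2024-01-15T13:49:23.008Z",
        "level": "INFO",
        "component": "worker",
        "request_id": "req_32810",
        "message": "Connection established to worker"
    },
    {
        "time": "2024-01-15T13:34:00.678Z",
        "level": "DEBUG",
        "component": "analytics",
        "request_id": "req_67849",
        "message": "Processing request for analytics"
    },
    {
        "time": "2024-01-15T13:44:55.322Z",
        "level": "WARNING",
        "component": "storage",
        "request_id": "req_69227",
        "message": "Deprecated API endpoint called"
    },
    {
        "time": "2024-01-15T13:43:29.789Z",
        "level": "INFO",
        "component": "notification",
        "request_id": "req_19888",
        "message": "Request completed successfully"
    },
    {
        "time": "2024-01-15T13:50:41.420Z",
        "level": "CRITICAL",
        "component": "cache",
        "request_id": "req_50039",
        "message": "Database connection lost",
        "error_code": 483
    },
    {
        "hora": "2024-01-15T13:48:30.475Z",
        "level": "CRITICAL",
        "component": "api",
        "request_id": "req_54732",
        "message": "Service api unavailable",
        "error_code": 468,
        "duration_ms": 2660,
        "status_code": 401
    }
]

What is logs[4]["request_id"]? "req_50039"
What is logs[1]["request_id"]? "req_67849"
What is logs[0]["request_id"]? "req_32810"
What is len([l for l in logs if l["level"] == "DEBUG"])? 1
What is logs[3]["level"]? "INFO"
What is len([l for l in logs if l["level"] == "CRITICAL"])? 2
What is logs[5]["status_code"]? 401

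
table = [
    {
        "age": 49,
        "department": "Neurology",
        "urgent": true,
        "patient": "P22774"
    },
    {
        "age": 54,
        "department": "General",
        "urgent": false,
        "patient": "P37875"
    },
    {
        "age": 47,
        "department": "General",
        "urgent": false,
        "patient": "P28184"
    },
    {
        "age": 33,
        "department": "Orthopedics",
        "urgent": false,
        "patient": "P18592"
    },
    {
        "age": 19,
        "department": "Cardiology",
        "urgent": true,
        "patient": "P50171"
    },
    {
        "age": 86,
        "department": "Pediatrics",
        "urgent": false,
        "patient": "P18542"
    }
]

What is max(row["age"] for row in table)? 86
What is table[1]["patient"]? "P37875"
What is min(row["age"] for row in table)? 19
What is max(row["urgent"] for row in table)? True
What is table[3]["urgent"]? False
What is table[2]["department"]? "General"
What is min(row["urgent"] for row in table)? False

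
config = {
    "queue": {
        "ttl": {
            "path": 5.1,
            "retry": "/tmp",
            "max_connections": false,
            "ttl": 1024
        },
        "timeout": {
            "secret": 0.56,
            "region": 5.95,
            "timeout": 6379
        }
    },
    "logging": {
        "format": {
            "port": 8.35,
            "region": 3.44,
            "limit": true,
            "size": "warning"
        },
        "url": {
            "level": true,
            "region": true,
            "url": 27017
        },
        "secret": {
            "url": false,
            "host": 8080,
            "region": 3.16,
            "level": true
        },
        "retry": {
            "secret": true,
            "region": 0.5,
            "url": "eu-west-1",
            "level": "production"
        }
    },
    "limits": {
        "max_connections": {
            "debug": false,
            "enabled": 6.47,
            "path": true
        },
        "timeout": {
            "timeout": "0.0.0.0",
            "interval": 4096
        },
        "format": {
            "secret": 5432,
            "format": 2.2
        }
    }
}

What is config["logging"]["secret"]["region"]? 3.16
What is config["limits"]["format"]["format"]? 2.2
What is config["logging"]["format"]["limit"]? True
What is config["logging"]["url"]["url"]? 27017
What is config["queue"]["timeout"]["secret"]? 0.56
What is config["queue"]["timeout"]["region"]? 5.95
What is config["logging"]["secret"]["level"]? True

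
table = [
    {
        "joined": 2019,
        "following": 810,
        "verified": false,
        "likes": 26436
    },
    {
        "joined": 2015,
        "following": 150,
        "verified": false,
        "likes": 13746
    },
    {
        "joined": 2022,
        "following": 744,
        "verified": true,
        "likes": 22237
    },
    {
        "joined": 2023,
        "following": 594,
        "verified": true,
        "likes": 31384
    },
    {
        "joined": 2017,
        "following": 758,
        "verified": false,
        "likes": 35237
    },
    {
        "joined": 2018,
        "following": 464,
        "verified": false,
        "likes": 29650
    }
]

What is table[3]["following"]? 594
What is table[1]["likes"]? 13746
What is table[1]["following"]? 150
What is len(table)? 6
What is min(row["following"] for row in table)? 150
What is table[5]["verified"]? False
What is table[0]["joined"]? 2019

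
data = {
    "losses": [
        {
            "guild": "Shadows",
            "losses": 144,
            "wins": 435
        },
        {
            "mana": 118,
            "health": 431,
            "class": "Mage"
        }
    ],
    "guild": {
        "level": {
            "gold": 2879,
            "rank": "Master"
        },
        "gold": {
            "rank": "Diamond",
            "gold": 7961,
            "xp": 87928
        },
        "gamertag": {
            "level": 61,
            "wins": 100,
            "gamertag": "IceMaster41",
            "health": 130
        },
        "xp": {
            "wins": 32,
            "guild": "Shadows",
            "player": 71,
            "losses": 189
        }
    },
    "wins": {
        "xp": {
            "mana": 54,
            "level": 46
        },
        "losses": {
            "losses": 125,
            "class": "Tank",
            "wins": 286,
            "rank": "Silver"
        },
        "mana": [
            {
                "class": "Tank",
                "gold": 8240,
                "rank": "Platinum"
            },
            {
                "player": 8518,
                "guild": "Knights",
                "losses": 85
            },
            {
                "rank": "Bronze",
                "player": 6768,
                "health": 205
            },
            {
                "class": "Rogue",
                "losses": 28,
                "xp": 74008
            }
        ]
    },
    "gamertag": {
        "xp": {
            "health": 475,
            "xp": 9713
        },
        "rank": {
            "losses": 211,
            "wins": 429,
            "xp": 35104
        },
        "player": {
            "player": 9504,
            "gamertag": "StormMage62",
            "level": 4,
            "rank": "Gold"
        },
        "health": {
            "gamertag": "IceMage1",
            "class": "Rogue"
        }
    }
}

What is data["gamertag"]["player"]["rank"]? "Gold"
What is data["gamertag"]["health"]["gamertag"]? "IceMage1"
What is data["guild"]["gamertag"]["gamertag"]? "IceMaster41"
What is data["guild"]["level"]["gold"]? 2879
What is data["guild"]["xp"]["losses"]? 189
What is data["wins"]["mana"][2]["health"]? 205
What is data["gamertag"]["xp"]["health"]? 475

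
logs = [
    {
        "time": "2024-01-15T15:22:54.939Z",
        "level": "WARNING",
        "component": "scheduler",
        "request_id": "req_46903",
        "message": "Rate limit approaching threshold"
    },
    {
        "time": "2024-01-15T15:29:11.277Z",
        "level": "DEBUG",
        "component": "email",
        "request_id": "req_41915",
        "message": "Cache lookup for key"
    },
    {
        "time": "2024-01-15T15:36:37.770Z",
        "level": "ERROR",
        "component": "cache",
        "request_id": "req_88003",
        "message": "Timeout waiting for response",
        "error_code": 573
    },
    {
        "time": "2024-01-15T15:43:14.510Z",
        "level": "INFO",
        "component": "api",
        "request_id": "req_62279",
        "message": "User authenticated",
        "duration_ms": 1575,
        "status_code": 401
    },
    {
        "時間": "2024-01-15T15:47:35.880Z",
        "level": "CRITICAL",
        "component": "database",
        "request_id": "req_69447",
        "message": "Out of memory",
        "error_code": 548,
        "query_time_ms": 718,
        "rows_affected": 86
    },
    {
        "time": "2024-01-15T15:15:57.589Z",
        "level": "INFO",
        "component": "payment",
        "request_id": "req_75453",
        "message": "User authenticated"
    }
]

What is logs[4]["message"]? "Out of memory"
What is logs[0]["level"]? "WARNING"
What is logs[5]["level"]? "INFO"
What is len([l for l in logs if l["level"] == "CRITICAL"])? 1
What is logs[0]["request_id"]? "req_46903"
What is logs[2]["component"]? "cache"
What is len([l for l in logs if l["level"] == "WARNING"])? 1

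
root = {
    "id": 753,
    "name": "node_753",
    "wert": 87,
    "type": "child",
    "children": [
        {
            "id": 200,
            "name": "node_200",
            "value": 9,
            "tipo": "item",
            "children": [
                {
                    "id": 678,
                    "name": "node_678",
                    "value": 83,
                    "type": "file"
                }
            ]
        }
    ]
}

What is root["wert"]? 87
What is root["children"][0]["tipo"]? "item"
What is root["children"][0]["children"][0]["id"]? 678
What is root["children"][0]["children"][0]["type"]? "file"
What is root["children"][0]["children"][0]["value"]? 83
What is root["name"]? "node_753"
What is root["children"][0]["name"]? "node_200"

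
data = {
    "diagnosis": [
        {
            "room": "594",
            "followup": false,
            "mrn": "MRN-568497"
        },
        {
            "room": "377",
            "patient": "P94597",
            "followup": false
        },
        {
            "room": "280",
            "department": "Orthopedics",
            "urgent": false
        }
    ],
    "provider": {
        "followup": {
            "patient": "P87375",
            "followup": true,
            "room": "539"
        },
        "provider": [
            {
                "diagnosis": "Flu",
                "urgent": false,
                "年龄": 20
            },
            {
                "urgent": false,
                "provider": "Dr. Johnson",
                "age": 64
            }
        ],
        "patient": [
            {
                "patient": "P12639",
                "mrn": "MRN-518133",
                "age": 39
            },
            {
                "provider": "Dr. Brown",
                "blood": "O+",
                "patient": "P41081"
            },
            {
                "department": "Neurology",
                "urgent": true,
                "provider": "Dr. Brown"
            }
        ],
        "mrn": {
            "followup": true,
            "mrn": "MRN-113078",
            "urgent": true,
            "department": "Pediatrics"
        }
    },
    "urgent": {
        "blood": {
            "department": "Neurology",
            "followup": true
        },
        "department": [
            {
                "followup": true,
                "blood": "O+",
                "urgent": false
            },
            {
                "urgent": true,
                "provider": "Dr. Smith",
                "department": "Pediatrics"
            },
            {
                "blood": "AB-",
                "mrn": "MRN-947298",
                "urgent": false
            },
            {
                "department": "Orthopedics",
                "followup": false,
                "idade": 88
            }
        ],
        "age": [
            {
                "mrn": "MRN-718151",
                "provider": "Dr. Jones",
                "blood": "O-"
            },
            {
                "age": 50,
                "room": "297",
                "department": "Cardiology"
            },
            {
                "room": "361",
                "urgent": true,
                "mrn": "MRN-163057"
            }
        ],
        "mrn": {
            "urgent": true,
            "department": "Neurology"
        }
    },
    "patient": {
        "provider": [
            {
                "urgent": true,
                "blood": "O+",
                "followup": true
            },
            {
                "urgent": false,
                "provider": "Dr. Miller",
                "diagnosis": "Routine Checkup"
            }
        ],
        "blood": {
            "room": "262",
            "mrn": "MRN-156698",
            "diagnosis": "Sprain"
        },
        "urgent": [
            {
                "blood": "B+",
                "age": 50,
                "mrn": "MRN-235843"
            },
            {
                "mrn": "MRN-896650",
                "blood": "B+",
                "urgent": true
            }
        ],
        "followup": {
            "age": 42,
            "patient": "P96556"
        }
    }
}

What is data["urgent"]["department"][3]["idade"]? 88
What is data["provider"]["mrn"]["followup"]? True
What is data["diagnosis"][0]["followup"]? False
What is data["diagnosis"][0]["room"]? "594"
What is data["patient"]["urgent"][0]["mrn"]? "MRN-235843"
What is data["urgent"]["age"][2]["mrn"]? "MRN-163057"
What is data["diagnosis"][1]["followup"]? False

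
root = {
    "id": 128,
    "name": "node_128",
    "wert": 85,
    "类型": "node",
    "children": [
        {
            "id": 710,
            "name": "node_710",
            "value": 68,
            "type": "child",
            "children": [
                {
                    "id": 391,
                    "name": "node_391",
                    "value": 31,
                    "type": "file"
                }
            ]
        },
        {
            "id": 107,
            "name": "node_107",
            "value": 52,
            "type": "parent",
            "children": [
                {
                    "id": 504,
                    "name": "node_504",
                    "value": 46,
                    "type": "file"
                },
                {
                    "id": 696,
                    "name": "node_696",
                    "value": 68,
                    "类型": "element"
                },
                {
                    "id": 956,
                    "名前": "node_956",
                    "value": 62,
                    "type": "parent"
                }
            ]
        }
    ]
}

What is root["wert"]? 85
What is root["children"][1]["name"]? "node_107"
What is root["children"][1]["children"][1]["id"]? 696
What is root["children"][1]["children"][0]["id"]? 504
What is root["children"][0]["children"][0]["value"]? 31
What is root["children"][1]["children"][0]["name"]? "node_504"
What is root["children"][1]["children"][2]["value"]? 62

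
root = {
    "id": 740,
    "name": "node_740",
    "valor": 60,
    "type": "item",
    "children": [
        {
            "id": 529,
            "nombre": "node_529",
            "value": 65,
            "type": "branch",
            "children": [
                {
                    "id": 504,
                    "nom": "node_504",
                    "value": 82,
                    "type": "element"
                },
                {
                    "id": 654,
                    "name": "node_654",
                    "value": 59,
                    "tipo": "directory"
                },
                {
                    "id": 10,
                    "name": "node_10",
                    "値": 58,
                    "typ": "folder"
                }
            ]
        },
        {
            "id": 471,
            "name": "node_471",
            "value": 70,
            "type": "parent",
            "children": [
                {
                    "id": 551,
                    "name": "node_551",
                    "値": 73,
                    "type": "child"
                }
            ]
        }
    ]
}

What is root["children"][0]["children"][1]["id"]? 654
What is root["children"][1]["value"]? 70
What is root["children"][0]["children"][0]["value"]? 82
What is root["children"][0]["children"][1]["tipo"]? "directory"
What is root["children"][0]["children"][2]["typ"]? "folder"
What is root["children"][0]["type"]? "branch"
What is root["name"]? "node_740"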